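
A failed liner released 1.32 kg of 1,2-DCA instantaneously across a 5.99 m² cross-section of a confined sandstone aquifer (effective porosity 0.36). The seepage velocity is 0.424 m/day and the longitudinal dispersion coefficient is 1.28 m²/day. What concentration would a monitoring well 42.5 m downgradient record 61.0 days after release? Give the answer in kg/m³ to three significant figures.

0.00806 kg/m³

For an instantaneous plane source, C(x,t) = M/(n_e·A·√(4πDt)) · exp(−(x−vt)²/(4Dt)), with n_e·A the pore (flow) area.
Plume center vt = 0.424 × 61.0 = 25.864 m, so the well at 42.5 m is 16.636 m downgradient of the peak.
√(4πDt) = 31.32 m, giving peak height M/(n_e·A·√(4πDt)) = 1.32/(0.36 × 5.99 × 31.32) = 0.01954 kg/m³.
(x−vt)²/(4Dt) = (16.636)²/(4 × 1.28 × 61.0) = 0.8861; exp(−0.8861) = 0.4123.
C = 0.01954 × 0.4123 = 0.00806 kg/m³.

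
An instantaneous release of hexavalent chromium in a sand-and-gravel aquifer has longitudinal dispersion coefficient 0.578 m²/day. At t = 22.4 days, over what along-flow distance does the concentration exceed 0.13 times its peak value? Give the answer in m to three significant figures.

The plume is Gaussian with σ = √(2Dt) = √(2 × 0.578 × 22.4) = 5.089 m.
C/C_peak = exp(−Δx²/(2σ²)) = 0.13 ⇒ Δx = σ·√(−2 ln 0.13) = 5.089 × 2.020 = 10.28 m.
Width = 2Δx = 20.6 m.

20.6 m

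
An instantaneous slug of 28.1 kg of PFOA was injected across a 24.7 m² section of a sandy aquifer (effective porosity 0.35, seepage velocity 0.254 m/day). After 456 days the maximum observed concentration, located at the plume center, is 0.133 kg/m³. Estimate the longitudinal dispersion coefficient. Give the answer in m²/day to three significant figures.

0.104 m²/day

At the plume center C_max = M/(n_e·A·√(4πDt)), so D = M²/(4πt·(n_e·A·C_max)²).
n_e·A·C_max = 0.35 × 24.7 × 0.133 = 1.150 kg/m.
D = 28.1²/(4π × 456 × 1.150²) = 0.104 m²/day.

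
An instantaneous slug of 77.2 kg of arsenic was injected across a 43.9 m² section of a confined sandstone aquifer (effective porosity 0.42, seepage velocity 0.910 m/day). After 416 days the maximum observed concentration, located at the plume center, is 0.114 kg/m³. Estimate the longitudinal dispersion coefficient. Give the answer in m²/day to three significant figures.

At the plume center C_max = M/(n_e·A·√(4πDt)), so D = M²/(4πt·(n_e·A·C_max)²).
n_e·A·C_max = 0.42 × 43.9 × 0.114 = 2.102 kg/m.
D = 77.2²/(4π × 416 × 2.102²) = 0.258 m²/day.

0.258 m²/day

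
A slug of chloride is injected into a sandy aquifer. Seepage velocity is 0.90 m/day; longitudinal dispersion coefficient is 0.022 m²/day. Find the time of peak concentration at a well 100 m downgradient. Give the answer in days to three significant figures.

For the 1D instantaneous-source solution, setting ∂C/∂t = 0 at fixed x gives v²t² + 2Dt − x² = 0, so t = (√(D² + v²x²) − D)/v².
√(D² + v²x²) = √(0.022² + 0.90² × 100²) = 90.00; v² = 0.81.
t = (90.00 − 0.022)/0.81 = 111 days (vs. the pure-advection estimate x/v = 111 d).

111 days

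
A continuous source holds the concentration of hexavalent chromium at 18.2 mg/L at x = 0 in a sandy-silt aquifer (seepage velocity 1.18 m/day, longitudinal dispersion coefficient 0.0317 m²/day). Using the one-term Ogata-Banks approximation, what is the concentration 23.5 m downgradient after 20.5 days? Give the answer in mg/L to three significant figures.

For a continuous step input, C/C₀ ≈ ½·erfc((x−vt)/(2√(Dt))).
vt = 1.18 × 20.5 = 24.19 m and 2√(Dt) = 2√(0.0317 × 20.5) = 1.612 m.
Argument (x−vt)/(2√(Dt)) = (23.5 − 24.19)/1.612 = -0.4280; ½·erfc(-0.4280) = 0.7275.
C = 18.2 × 0.7275 = 13.2 mg/L.

13.2 mg/L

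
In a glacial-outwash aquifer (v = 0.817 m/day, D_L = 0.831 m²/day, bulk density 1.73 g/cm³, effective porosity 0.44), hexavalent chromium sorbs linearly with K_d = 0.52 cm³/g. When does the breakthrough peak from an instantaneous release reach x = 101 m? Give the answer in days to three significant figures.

Retardation factor R = 1 + ρ_b·K_d/n = 1 + 1.73 × 0.52/0.44 = 3.045.
Sorption retards both mechanisms: v_R = v/R = 0.2683 m/day, D_R = D/R = 0.2729 m²/day.
Peak time from v_R²t² + 2D_R t − x² = 0: t = (√(D_R² + v_R²x²) − D_R)/v_R².
√(D_R² + v_R²x²) = √(0.2729² + 0.2683² × 101²) = 27.10; v_R² = 0.07198.
t = (27.10 − 0.2729)/0.07198 = 373 days.

373 days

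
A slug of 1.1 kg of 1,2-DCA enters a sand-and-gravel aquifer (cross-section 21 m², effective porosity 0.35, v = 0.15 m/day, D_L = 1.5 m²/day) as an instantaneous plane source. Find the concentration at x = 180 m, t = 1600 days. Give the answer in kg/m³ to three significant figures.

For an instantaneous plane source, C(x,t) = M/(n_e·A·√(4πDt)) · exp(−(x−vt)²/(4Dt)), with n_e·A the pore (flow) area.
Plume center vt = 0.15 × 1600 = 240 m, so the well at 180 m is 60 m upgradient of the peak.
√(4πDt) = 173.7 m, giving peak height M/(n_e·A·√(4πDt)) = 1.1/(0.35 × 21 × 173.7) = 0.0008616 kg/m³.
(x−vt)²/(4Dt) = (-60)²/(4 × 1.5 × 1600) = 0.3750; exp(−0.3750) = 0.6873.
C = 0.0008616 × 0.6873 = 0.000592 kg/m³.

0.000592 kg/m³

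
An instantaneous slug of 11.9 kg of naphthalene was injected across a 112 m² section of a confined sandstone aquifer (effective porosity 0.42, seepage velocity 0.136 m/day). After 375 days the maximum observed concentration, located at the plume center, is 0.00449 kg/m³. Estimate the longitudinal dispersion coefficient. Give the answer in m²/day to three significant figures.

At the plume center C_max = M/(n_e·A·√(4πDt)), so D = M²/(4πt·(n_e·A·C_max)²).
n_e·A·C_max = 0.42 × 112 × 0.00449 = 0.2112 kg/m.
D = 11.9²/(4π × 375 × 0.2112²) = 0.674 m²/day.

0.674 m²/day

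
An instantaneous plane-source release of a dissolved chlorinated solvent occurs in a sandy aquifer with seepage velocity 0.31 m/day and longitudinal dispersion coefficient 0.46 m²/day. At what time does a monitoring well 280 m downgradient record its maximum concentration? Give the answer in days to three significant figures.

For the 1D instantaneous-source solution, setting ∂C/∂t = 0 at fixed x gives v²t² + 2Dt − x² = 0, so t = (√(D² + v²x²) − D)/v².
√(D² + v²x²) = √(0.46² + 0.31² × 280²) = 86.80; v² = 0.0961.
t = (86.80 − 0.46)/0.0961 = 898 days (vs. the pure-advection estimate x/v = 903 d).

898 days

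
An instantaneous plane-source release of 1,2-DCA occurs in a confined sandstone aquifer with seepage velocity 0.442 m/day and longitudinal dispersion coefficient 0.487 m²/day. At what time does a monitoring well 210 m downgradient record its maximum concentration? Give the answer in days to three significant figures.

For the 1D instantaneous-source solution, setting ∂C/∂t = 0 at fixed x gives v²t² + 2Dt − x² = 0, so t = (√(D² + v²x²) − D)/v².
√(D² + v²x²) = √(0.487² + 0.442² × 210²) = 92.82; v² = 0.195364.
t = (92.82 − 0.487)/0.195364 = 473 days (vs. the pure-advection estimate x/v = 475 d).

473 days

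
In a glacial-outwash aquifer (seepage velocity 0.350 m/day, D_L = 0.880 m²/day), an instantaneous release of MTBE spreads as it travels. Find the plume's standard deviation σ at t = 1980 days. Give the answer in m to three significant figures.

59.0 m

Dispersive spreading gives a Gaussian with σ² = 2Dt; advection only shifts the center.
σ = √(2 × 0.880 × 1980) = 59.0 m.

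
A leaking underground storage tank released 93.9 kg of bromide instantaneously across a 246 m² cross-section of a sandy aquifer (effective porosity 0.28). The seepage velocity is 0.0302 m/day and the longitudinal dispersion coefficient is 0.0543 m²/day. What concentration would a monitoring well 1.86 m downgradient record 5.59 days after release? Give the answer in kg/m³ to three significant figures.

For an instantaneous plane source, C(x,t) = M/(n_e·A·√(4πDt)) · exp(−(x−vt)²/(4Dt)), with n_e·A the pore (flow) area.
Plume center vt = 0.0302 × 5.59 = 0.168818 m, so the well at 1.86 m is 1.691182 m downgradient of the peak.
√(4πDt) = 1.953 m, giving peak height M/(n_e·A·√(4πDt)) = 93.9/(0.28 × 246 × 1.953) = 0.6980 kg/m³.
(x−vt)²/(4Dt) = (1.691182)²/(4 × 0.0543 × 5.59) = 2.356; exp(−2.356) = 0.09480.
C = 0.6980 × 0.09480 = 0.0662 kg/m³.

0.0662 kg/m³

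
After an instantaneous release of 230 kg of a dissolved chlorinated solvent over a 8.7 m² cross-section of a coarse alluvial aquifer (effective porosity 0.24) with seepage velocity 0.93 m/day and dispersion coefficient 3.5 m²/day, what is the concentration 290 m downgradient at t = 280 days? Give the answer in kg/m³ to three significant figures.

0.794 kg/m³

For an instantaneous plane source, C(x,t) = M/(n_e·A·√(4πDt)) · exp(−(x−vt)²/(4Dt)), with n_e·A the pore (flow) area.
Plume center vt = 0.93 × 280 = 260.4 m, so the well at 290 m is 29.6 m downgradient of the peak.
√(4πDt) = 111.0 m, giving peak height M/(n_e·A·√(4πDt)) = 230/(0.24 × 8.7 × 111.0) = 0.9924 kg/m³.
(x−vt)²/(4Dt) = (29.6)²/(4 × 3.5 × 280) = 0.2235; exp(−0.2235) = 0.7997.
C = 0.9924 × 0.7997 = 0.794 kg/m³.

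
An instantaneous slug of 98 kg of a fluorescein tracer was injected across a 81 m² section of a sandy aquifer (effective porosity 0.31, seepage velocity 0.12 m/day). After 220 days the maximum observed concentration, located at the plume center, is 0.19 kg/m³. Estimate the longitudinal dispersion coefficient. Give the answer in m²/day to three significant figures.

At the plume center C_max = M/(n_e·A·√(4πDt)), so D = M²/(4πt·(n_e·A·C_max)²).
n_e·A·C_max = 0.31 × 81 × 0.19 = 4.771 kg/m.
D = 98²/(4π × 220 × 4.771²) = 0.153 m²/day.

0.153 m²/day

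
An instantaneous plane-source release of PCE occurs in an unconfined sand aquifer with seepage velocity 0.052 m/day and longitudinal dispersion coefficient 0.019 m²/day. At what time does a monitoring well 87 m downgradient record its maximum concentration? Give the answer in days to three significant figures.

1670 days

For the 1D instantaneous-source solution, setting ∂C/∂t = 0 at fixed x gives v²t² + 2Dt − x² = 0, so t = (√(D² + v²x²) − D)/v².
√(D² + v²x²) = √(0.019² + 0.052² × 87²) = 4.524; v² = 0.002704.
t = (4.524 − 0.019)/0.002704 = 1670 days (vs. the pure-advection estimate x/v = 1670 d).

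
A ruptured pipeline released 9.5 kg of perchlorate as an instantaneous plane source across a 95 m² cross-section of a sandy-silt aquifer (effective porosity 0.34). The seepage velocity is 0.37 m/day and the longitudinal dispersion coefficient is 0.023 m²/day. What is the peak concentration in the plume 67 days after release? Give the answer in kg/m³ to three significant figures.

The peak of an instantaneous 1D plume sits at x = vt; there the Gaussian factor is 1 and C_max = M/(n_e·A·√(4πDt)), where n_e·A is the pore area the mass is dissolved in.
√(4πDt) = √(4π × 0.023 × 67) = 4.401 m, so C_max = 9.5/(0.34 × 95 × 4.401) = 0.0668 kg/m³.

0.0668 kg/m³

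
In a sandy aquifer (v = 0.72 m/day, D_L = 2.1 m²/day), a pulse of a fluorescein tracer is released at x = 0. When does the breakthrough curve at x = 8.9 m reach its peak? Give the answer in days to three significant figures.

8.96 days

For the 1D instantaneous-source solution, setting ∂C/∂t = 0 at fixed x gives v²t² + 2Dt − x² = 0, so t = (√(D² + v²x²) − D)/v².
√(D² + v²x²) = √(2.1² + 0.72² × 8.9²) = 6.743; v² = 0.5184.
t = (6.743 − 2.1)/0.5184 = 8.96 days (vs. the pure-advection estimate x/v = 12.4 d).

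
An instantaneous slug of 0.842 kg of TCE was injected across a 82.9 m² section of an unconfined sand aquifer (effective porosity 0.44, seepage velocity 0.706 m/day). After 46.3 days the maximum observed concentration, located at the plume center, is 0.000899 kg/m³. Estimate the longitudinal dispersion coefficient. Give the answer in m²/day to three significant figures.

At the plume center C_max = M/(n_e·A·√(4πDt)), so D = M²/(4πt·(n_e·A·C_max)²).
n_e·A·C_max = 0.44 × 82.9 × 0.000899 = 0.03279 kg/m.
D = 0.842²/(4π × 46.3 × 0.03279²) = 1.13 m²/day.

1.13 m²/day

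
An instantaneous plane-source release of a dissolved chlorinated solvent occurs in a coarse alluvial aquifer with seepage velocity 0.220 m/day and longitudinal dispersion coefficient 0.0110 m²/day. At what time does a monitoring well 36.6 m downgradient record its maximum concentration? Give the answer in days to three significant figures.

For the 1D instantaneous-source solution, setting ∂C/∂t = 0 at fixed x gives v²t² + 2Dt − x² = 0, so t = (√(D² + v²x²) − D)/v².
√(D² + v²x²) = √(0.0110² + 0.220² × 36.6²) = 8.052; v² = 0.0484.
t = (8.052 − 0.0110)/0.0484 = 166 days (vs. the pure-advection estimate x/v = 166 d).

166 days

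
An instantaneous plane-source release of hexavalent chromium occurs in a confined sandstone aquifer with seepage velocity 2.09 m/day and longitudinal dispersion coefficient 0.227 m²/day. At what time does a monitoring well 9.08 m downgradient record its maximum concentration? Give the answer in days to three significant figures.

4.29 days

For the 1D instantaneous-source solution, setting ∂C/∂t = 0 at fixed x gives v²t² + 2Dt − x² = 0, so t = (√(D² + v²x²) − D)/v².
√(D² + v²x²) = √(0.227² + 2.09² × 9.08²) = 18.98; v² = 4.3681.
t = (18.98 − 0.227)/4.3681 = 4.29 days (vs. the pure-advection estimate x/v = 4.34 d).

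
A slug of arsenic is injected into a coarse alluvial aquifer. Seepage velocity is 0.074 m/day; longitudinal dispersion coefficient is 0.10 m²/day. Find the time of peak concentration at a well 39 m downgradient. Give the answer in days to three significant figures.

509 days

For the 1D instantaneous-source solution, setting ∂C/∂t = 0 at fixed x gives v²t² + 2Dt − x² = 0, so t = (√(D² + v²x²) − D)/v².
√(D² + v²x²) = √(0.10² + 0.074² × 39²) = 2.888; v² = 0.005476.
t = (2.888 − 0.10)/0.005476 = 509 days (vs. the pure-advection estimate x/v = 527 d).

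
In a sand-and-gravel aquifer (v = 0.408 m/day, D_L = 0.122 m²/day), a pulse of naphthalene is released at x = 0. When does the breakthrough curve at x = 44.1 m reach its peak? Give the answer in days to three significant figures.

107 days

For the 1D instantaneous-source solution, setting ∂C/∂t = 0 at fixed x gives v²t² + 2Dt − x² = 0, so t = (√(D² + v²x²) − D)/v².
√(D² + v²x²) = √(0.122² + 0.408² × 44.1²) = 17.99; v² = 0.166464.
t = (17.99 − 0.122)/0.166464 = 107 days (vs. the pure-advection estimate x/v = 108 d).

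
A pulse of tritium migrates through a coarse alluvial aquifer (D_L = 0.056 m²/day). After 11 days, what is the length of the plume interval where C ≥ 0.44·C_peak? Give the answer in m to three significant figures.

2.84 m

The plume is Gaussian with σ = √(2Dt) = √(2 × 0.056 × 11) = 1.110 m.
C/C_peak = exp(−Δx²/(2σ²)) = 0.44 ⇒ Δx = σ·√(−2 ln 0.44) = 1.110 × 1.281 = 1.422 m.
Width = 2Δx = 2.84 m.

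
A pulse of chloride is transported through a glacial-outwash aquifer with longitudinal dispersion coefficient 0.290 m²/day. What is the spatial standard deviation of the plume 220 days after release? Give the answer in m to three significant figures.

Dispersive spreading gives a Gaussian with σ² = 2Dt; advection only shifts the center.
σ = √(2 × 0.290 × 220) = 11.3 m.

11.3 m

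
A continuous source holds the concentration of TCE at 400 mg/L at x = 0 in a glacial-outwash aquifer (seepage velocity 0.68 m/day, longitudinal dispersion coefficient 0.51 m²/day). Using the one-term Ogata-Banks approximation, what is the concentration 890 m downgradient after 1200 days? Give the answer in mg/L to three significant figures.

For a continuous step input, C/C₀ ≈ ½·erfc((x−vt)/(2√(Dt))).
vt = 0.68 × 1200 = 816 m and 2√(Dt) = 2√(0.51 × 1200) = 49.48 m.
Argument (x−vt)/(2√(Dt)) = (890 − 816)/49.48 = 1.496; ½·erfc(1.496) = 0.01719.
C = 400 × 0.01719 = 6.88 mg/L.

6.88 mg/L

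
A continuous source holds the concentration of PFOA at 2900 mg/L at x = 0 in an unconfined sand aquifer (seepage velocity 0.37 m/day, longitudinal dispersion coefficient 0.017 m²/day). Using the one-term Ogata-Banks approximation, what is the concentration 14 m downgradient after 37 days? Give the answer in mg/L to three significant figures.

For a continuous step input, C/C₀ ≈ ½·erfc((x−vt)/(2√(Dt))).
vt = 0.37 × 37 = 13.69 m and 2√(Dt) = 2√(0.017 × 37) = 1.586 m.
Argument (x−vt)/(2√(Dt)) = (14 − 13.69)/1.586 = 0.1955; ½·erfc(0.1955) = 0.3911.
C = 2900 × 0.3911 = 1130 mg/L.

1130 mg/L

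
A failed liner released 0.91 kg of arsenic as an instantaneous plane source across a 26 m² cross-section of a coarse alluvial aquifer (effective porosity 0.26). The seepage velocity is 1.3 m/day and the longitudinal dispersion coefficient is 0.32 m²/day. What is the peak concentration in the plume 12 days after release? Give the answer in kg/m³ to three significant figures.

The peak of an instantaneous 1D plume sits at x = vt; there the Gaussian factor is 1 and C_max = M/(n_e·A·√(4πDt)), where n_e·A is the pore area the mass is dissolved in.
√(4πDt) = √(4π × 0.32 × 12) = 6.947 m, so C_max = 0.91/(0.26 × 26 × 6.947) = 0.0194 kg/m³.

0.0194 kg/m³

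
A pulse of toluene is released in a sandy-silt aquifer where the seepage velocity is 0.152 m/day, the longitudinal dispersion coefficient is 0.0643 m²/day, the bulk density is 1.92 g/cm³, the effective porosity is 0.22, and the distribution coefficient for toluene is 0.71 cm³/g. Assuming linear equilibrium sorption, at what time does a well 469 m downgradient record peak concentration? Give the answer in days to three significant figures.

22200 days

Retardation factor R = 1 + ρ_b·K_d/n = 1 + 1.92 × 0.71/0.22 = 7.196.
Sorption retards both mechanisms: v_R = v/R = 0.02112 m/day, D_R = D/R = 0.008936 m²/day.
Peak time from v_R²t² + 2D_R t − x² = 0: t = (√(D_R² + v_R²x²) − D_R)/v_R².
√(D_R² + v_R²x²) = √(0.008936² + 0.02112² × 469²) = 9.905; v_R² = 0.0004461.
t = (9.905 − 0.008936)/0.0004461 = 22200 days.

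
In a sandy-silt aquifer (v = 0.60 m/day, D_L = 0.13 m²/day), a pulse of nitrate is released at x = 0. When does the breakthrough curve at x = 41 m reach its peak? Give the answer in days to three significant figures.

68.0 days

For the 1D instantaneous-source solution, setting ∂C/∂t = 0 at fixed x gives v²t² + 2Dt − x² = 0, so t = (√(D² + v²x²) − D)/v².
√(D² + v²x²) = √(0.13² + 0.60² × 41²) = 24.60; v² = 0.36.
t = (24.60 − 0.13)/0.36 = 68.0 days (vs. the pure-advection estimate x/v = 68.3 d).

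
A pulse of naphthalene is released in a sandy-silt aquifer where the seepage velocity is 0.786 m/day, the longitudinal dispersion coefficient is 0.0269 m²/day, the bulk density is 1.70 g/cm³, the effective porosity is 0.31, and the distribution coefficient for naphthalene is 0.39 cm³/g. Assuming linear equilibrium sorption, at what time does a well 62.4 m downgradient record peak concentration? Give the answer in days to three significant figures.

249 days

Retardation factor R = 1 + ρ_b·K_d/n = 1 + 1.70 × 0.39/0.31 = 3.139.
Sorption retards both mechanisms: v_R = v/R = 0.2504 m/day, D_R = D/R = 0.008570 m²/day.
Peak time from v_R²t² + 2D_R t − x² = 0: t = (√(D_R² + v_R²x²) − D_R)/v_R².
√(D_R² + v_R²x²) = √(0.008570² + 0.2504² × 62.4²) = 15.62; v_R² = 0.06270.
t = (15.62 − 0.008570)/0.06270 = 249 days.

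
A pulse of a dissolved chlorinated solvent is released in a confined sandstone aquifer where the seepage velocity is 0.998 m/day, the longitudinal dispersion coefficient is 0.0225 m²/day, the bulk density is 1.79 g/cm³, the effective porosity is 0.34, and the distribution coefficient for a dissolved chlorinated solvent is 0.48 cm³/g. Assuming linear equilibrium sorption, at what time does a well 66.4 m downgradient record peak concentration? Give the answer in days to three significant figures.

235 days

Retardation factor R = 1 + ρ_b·K_d/n = 1 + 1.79 × 0.48/0.34 = 3.527.
Sorption retards both mechanisms: v_R = v/R = 0.2830 m/day, D_R = D/R = 0.006379 m²/day.
Peak time from v_R²t² + 2D_R t − x² = 0: t = (√(D_R² + v_R²x²) − D_R)/v_R².
√(D_R² + v_R²x²) = √(0.006379² + 0.2830² × 66.4²) = 18.79; v_R² = 0.08009.
t = (18.79 − 0.006379)/0.08009 = 235 days.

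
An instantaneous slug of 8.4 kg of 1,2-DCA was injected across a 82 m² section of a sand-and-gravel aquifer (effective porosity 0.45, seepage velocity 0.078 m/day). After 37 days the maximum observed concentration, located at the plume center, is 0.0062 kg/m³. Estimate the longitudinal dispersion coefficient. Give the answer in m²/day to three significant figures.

2.90 m²/day

At the plume center C_max = M/(n_e·A·√(4πDt)), so D = M²/(4πt·(n_e·A·C_max)²).
n_e·A·C_max = 0.45 × 82 × 0.0062 = 0.2288 kg/m.
D = 8.4²/(4π × 37 × 0.2288²) = 2.90 m²/day.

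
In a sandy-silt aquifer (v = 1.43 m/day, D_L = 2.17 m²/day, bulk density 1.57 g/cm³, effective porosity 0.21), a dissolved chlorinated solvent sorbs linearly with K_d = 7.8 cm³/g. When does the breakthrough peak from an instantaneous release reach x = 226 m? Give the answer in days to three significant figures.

9310 days

Retardation factor R = 1 + ρ_b·K_d/n = 1 + 1.57 × 7.8/0.21 = 59.31.
Sorption retards both mechanisms: v_R = v/R = 0.02411 m/day, D_R = D/R = 0.03659 m²/day.
Peak time from v_R²t² + 2D_R t − x² = 0: t = (√(D_R² + v_R²x²) − D_R)/v_R².
√(D_R² + v_R²x²) = √(0.03659² + 0.02411² × 226²) = 5.449; v_R² = 0.0005813.
t = (5.449 − 0.03659)/0.0005813 = 9310 days.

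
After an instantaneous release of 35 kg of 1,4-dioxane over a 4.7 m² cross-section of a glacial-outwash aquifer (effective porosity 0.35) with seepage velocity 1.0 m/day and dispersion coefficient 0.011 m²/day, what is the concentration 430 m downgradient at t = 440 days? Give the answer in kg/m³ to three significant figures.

0.0156 kg/m³

For an instantaneous plane source, C(x,t) = M/(n_e·A·√(4πDt)) · exp(−(x−vt)²/(4Dt)), with n_e·A the pore (flow) area.
Plume center vt = 1.0 × 440 = 440 m, so the well at 430 m is 10 m upgradient of the peak.
√(4πDt) = 7.799 m, giving peak height M/(n_e·A·√(4πDt)) = 35/(0.35 × 4.7 × 7.799) = 2.728 kg/m³.
(x−vt)²/(4Dt) = (-10)²/(4 × 0.011 × 440) = 5.165; exp(−5.165) = 0.005713.
C = 2.728 × 0.005713 = 0.0156 kg/m³.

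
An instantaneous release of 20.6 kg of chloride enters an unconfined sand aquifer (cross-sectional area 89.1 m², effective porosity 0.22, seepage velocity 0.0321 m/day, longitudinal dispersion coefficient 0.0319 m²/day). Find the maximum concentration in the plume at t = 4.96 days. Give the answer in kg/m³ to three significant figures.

The peak of an instantaneous 1D plume sits at x = vt; there the Gaussian factor is 1 and C_max = M/(n_e·A·√(4πDt)), where n_e·A is the pore area the mass is dissolved in.
√(4πDt) = √(4π × 0.0319 × 4.96) = 1.410 m, so C_max = 20.6/(0.22 × 89.1 × 1.410) = 0.745 kg/m³.

0.745 kg/m³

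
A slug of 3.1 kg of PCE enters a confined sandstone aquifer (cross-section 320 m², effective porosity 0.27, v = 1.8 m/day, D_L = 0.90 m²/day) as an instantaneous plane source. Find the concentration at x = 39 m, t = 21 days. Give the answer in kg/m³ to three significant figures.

0.00228 kg/m³

For an instantaneous plane source, C(x,t) = M/(n_e·A·√(4πDt)) · exp(−(x−vt)²/(4Dt)), with n_e·A the pore (flow) area.
Plume center vt = 1.8 × 21 = 37.8 m, so the well at 39 m is 1.2 m downgradient of the peak.
√(4πDt) = 15.41 m, giving peak height M/(n_e·A·√(4πDt)) = 3.1/(0.27 × 320 × 15.41) = 0.002328 kg/m³.
(x−vt)²/(4Dt) = (1.2)²/(4 × 0.90 × 21) = 0.01905; exp(−0.01905) = 0.9811.
C = 0.002328 × 0.9811 = 0.00228 kg/m³.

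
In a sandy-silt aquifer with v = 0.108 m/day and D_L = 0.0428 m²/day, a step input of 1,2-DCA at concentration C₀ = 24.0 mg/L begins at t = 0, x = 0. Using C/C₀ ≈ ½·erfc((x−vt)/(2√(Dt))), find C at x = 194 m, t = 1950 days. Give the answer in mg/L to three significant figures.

For a continuous step input, C/C₀ ≈ ½·erfc((x−vt)/(2√(Dt))).
vt = 0.108 × 1950 = 210.6 m and 2√(Dt) = 2√(0.0428 × 1950) = 18.27 m.
Argument (x−vt)/(2√(Dt)) = (194 − 210.6)/18.27 = -0.9086; ½·erfc(-0.9086) = 0.9006.
C = 24.0 × 0.9006 = 21.6 mg/L.

21.6 mg/L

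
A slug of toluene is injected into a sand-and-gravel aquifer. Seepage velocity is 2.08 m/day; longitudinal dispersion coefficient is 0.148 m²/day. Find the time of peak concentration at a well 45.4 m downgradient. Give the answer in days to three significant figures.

For the 1D instantaneous-source solution, setting ∂C/∂t = 0 at fixed x gives v²t² + 2Dt − x² = 0, so t = (√(D² + v²x²) − D)/v².
√(D² + v²x²) = √(0.148² + 2.08² × 45.4²) = 94.43; v² = 4.3264.
t = (94.43 − 0.148)/4.3264 = 21.8 days (vs. the pure-advection estimate x/v = 21.8 d).

21.8 days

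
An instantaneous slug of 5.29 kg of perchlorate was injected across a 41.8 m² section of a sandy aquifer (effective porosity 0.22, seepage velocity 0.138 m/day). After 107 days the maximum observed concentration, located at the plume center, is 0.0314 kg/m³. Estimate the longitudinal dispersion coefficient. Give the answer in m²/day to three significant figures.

0.250 m²/day

At the plume center C_max = M/(n_e·A·√(4πDt)), so D = M²/(4πt·(n_e·A·C_max)²).
n_e·A·C_max = 0.22 × 41.8 × 0.0314 = 0.2888 kg/m.
D = 5.29²/(4π × 107 × 0.2888²) = 0.250 m²/day.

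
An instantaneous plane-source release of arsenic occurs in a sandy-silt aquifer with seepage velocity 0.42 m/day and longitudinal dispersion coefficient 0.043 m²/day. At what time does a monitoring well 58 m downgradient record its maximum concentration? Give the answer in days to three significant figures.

138 days

For the 1D instantaneous-source solution, setting ∂C/∂t = 0 at fixed x gives v²t² + 2Dt − x² = 0, so t = (√(D² + v²x²) − D)/v².
√(D² + v²x²) = √(0.043² + 0.42² × 58²) = 24.36; v² = 0.1764.
t = (24.36 − 0.043)/0.1764 = 138 days (vs. the pure-advection estimate x/v = 138 d).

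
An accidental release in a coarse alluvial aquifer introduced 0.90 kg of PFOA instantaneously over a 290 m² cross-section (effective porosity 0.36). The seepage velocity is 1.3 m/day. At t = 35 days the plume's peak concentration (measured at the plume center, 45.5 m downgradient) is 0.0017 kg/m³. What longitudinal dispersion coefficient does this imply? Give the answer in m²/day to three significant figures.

0.0585 m²/day

At the plume center C_max = M/(n_e·A·√(4πDt)), so D = M²/(4πt·(n_e·A·C_max)²).
n_e·A·C_max = 0.36 × 290 × 0.0017 = 0.1775 kg/m.
D = 0.90²/(4π × 35 × 0.1775²) = 0.0585 m²/day.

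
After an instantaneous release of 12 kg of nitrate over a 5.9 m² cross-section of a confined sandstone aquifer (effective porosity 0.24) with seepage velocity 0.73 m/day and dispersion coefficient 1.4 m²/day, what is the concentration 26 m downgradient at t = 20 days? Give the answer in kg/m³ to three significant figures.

0.142 kg/m³

For an instantaneous plane source, C(x,t) = M/(n_e·A·√(4πDt)) · exp(−(x−vt)²/(4Dt)), with n_e·A the pore (flow) area.
Plume center vt = 0.73 × 20 = 14.6 m, so the well at 26 m is 11.4 m downgradient of the peak.
√(4πDt) = 18.76 m, giving peak height M/(n_e·A·√(4πDt)) = 12/(0.24 × 5.9 × 18.76) = 0.4517 kg/m³.
(x−vt)²/(4Dt) = (11.4)²/(4 × 1.4 × 20) = 1.160; exp(−1.160) = 0.3135.
C = 0.4517 × 0.3135 = 0.142 kg/m³.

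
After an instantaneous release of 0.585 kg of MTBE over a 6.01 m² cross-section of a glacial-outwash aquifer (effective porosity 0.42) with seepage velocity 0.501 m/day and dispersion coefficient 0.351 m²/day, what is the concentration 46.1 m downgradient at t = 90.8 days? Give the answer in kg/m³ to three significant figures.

0.0115 kg/m³

For an instantaneous plane source, C(x,t) = M/(n_e·A·√(4πDt)) · exp(−(x−vt)²/(4Dt)), with n_e·A the pore (flow) area.
Plume center vt = 0.501 × 90.8 = 45.4908 m, so the well at 46.1 m is 0.6092 m downgradient of the peak.
√(4πDt) = 20.01 m, giving peak height M/(n_e·A·√(4πDt)) = 0.585/(0.42 × 6.01 × 20.01) = 0.01158 kg/m³.
(x−vt)²/(4Dt) = (0.6092)²/(4 × 0.351 × 90.8) = 0.002911; exp(−0.002911) = 0.9971.
C = 0.01158 × 0.9971 = 0.0115 kg/m³.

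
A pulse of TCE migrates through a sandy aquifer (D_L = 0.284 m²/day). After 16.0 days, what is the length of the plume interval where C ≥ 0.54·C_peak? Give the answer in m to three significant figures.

The plume is Gaussian with σ = √(2Dt) = √(2 × 0.284 × 16.0) = 3.015 m.
C/C_peak = exp(−Δx²/(2σ²)) = 0.54 ⇒ Δx = σ·√(−2 ln 0.54) = 3.015 × 1.110 = 3.347 m.
Width = 2Δx = 6.69 m.

6.69 m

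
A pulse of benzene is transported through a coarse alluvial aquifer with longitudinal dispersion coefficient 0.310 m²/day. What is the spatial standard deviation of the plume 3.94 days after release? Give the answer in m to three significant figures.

1.56 m

Dispersive spreading gives a Gaussian with σ² = 2Dt; advection only shifts the center.
σ = √(2 × 0.310 × 3.94) = 1.56 m.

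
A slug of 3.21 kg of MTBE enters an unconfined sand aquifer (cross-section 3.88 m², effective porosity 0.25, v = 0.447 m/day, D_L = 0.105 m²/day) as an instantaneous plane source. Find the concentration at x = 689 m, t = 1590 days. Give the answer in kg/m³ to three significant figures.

For an instantaneous plane source, C(x,t) = M/(n_e·A·√(4πDt)) · exp(−(x−vt)²/(4Dt)), with n_e·A the pore (flow) area.
Plume center vt = 0.447 × 1590 = 710.73 m, so the well at 689 m is 21.73 m upgradient of the peak.
√(4πDt) = 45.80 m, giving peak height M/(n_e·A·√(4πDt)) = 3.21/(0.25 × 3.88 × 45.80) = 0.07225 kg/m³.
(x−vt)²/(4Dt) = (-21.73)²/(4 × 0.105 × 1590) = 0.7071; exp(−0.7071) = 0.4931.
C = 0.07225 × 0.4931 = 0.0356 kg/m³.

0.0356 kg/m³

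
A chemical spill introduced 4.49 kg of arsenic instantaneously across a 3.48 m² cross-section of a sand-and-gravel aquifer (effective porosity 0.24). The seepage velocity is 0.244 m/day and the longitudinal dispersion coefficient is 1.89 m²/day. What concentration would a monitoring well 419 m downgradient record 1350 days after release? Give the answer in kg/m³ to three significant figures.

0.0137 kg/m³

For an instantaneous plane source, C(x,t) = M/(n_e·A·√(4πDt)) · exp(−(x−vt)²/(4Dt)), with n_e·A the pore (flow) area.
Plume center vt = 0.244 × 1350 = 329.4 m, so the well at 419 m is 89.6 m downgradient of the peak.
√(4πDt) = 179.1 m, giving peak height M/(n_e·A·√(4πDt)) = 4.49/(0.24 × 3.48 × 179.1) = 0.03002 kg/m³.
(x−vt)²/(4Dt) = (89.6)²/(4 × 1.89 × 1350) = 0.7866; exp(−0.7866) = 0.4554.
C = 0.03002 × 0.4554 = 0.0137 kg/m³.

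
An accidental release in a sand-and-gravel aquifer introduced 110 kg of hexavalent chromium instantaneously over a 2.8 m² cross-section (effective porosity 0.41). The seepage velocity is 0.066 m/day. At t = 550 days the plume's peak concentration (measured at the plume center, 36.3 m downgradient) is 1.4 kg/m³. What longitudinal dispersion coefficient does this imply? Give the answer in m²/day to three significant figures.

0.678 m²/day

At the plume center C_max = M/(n_e·A·√(4πDt)), so D = M²/(4πt·(n_e·A·C_max)²).
n_e·A·C_max = 0.41 × 2.8 × 1.4 = 1.607 kg/m.
D = 110²/(4π × 550 × 1.607²) = 0.678 m²/day.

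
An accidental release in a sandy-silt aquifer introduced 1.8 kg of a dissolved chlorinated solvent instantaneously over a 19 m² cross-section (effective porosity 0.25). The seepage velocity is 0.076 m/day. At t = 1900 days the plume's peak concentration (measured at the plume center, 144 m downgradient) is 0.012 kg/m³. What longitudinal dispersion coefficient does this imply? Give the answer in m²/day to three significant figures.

At the plume center C_max = M/(n_e·A·√(4πDt)), so D = M²/(4πt·(n_e·A·C_max)²).
n_e·A·C_max = 0.25 × 19 × 0.012 = 0.05700 kg/m.
D = 1.8²/(4π × 1900 × 0.05700²) = 0.0418 m²/day.

0.0418 m²/day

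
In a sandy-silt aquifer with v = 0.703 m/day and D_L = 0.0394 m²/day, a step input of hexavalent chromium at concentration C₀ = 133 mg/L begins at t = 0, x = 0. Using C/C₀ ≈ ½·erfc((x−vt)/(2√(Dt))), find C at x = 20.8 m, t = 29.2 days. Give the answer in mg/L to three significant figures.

For a continuous step input, C/C₀ ≈ ½·erfc((x−vt)/(2√(Dt))).
vt = 0.703 × 29.2 = 20.5276 m and 2√(Dt) = 2√(0.0394 × 29.2) = 2.145 m.
Argument (x−vt)/(2√(Dt)) = (20.8 − 20.5276)/2.145 = 0.1270; ½·erfc(0.1270) = 0.4287.
C = 133 × 0.4287 = 57.0 mg/L.

57.0 mg/L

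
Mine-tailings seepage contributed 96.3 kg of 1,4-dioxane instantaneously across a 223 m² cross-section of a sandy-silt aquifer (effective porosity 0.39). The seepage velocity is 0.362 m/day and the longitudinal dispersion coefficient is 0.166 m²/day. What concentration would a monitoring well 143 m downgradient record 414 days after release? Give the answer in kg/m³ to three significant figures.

0.0317 kg/m³

For an instantaneous plane source, C(x,t) = M/(n_e·A·√(4πDt)) · exp(−(x−vt)²/(4Dt)), with n_e·A the pore (flow) area.
Plume center vt = 0.362 × 414 = 149.868 m, so the well at 143 m is 6.868 m upgradient of the peak.
√(4πDt) = 29.39 m, giving peak height M/(n_e·A·√(4πDt)) = 96.3/(0.39 × 223 × 29.39) = 0.03768 kg/m³.
(x−vt)²/(4Dt) = (-6.868)²/(4 × 0.166 × 414) = 0.1716; exp(−0.1716) = 0.8423.
C = 0.03768 × 0.8423 = 0.0317 kg/m³.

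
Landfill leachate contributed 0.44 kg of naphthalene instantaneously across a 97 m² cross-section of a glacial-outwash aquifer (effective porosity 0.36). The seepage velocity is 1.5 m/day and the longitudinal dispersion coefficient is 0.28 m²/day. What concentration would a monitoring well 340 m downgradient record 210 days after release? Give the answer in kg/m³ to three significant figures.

For an instantaneous plane source, C(x,t) = M/(n_e·A·√(4πDt)) · exp(−(x−vt)²/(4Dt)), with n_e·A the pore (flow) area.
Plume center vt = 1.5 × 210 = 315 m, so the well at 340 m is 25 m downgradient of the peak.
√(4πDt) = 27.18 m, giving peak height M/(n_e·A·√(4πDt)) = 0.44/(0.36 × 97 × 27.18) = 0.0004636 kg/m³.
(x−vt)²/(4Dt) = (25)²/(4 × 0.28 × 210) = 2.657; exp(−2.657) = 0.07016.
C = 0.0004636 × 0.07016 = 3.25e-05 kg/m³.

3.25e-05 kg/m³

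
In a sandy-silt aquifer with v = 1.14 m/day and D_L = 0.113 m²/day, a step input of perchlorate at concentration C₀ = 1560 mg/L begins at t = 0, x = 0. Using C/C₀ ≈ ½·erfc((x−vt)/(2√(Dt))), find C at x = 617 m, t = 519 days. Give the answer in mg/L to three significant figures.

For a continuous step input, C/C₀ ≈ ½·erfc((x−vt)/(2√(Dt))).
vt = 1.14 × 519 = 591.66 m and 2√(Dt) = 2√(0.113 × 519) = 15.32 m.
Argument (x−vt)/(2√(Dt)) = (617 − 591.66)/15.32 = 1.654; ½·erfc(1.654) = 0.009665.
C = 1560 × 0.009665 = 15.1 mg/L.

15.1 mg/L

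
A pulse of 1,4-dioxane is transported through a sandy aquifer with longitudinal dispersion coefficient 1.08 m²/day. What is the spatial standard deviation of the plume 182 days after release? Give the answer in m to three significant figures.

Dispersive spreading gives a Gaussian with σ² = 2Dt; advection only shifts the center.
σ = √(2 × 1.08 × 182) = 19.8 m.

19.8 m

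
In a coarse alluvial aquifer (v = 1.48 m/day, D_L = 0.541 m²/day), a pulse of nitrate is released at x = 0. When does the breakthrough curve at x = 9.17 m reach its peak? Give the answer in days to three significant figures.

5.95 days

For the 1D instantaneous-source solution, setting ∂C/∂t = 0 at fixed x gives v²t² + 2Dt − x² = 0, so t = (√(D² + v²x²) − D)/v².
√(D² + v²x²) = √(0.541² + 1.48² × 9.17²) = 13.58; v² = 2.1904.
t = (13.58 − 0.541)/2.1904 = 5.95 days (vs. the pure-advection estimate x/v = 6.20 d).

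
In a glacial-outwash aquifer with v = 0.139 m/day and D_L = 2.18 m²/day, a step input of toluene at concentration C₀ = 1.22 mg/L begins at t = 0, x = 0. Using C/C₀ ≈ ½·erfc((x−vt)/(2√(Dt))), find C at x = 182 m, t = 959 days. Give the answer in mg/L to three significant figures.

0.275 mg/L

For a continuous step input, C/C₀ ≈ ½·erfc((x−vt)/(2√(Dt))).
vt = 0.139 × 959 = 133.301 m and 2√(Dt) = 2√(2.18 × 959) = 91.45 m.
Argument (x−vt)/(2√(Dt)) = (182 − 133.301)/91.45 = 0.5325; ½·erfc(0.5325) = 0.2257.
C = 1.22 × 0.2257 = 0.275 mg/L.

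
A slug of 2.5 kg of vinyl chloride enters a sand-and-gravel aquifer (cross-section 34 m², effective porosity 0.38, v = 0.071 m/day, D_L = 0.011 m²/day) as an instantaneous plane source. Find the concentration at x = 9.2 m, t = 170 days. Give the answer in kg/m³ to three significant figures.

For an instantaneous plane source, C(x,t) = M/(n_e·A·√(4πDt)) · exp(−(x−vt)²/(4Dt)), with n_e·A the pore (flow) area.
Plume center vt = 0.071 × 170 = 12.07 m, so the well at 9.2 m is 2.87 m upgradient of the peak.
√(4πDt) = 4.848 m, giving peak height M/(n_e·A·√(4πDt)) = 2.5/(0.38 × 34 × 4.848) = 0.03991 kg/m³.
(x−vt)²/(4Dt) = (-2.87)²/(4 × 0.011 × 170) = 1.101; exp(−1.101) = 0.3325.
C = 0.03991 × 0.3325 = 0.0133 kg/m³.

0.0133 kg/m³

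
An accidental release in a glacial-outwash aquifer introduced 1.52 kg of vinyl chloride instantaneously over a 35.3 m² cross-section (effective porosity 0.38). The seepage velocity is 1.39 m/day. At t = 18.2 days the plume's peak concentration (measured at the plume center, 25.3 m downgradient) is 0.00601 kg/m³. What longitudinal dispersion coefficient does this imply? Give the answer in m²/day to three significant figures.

1.55 m²/day

At the plume center C_max = M/(n_e·A·√(4πDt)), so D = M²/(4πt·(n_e·A·C_max)²).
n_e·A·C_max = 0.38 × 35.3 × 0.00601 = 0.08062 kg/m.
D = 1.52²/(4π × 18.2 × 0.08062²) = 1.55 m²/day.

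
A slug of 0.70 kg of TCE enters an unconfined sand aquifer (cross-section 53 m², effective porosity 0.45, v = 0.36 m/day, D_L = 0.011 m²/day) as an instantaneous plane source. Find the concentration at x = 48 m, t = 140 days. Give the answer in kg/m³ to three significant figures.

For an instantaneous plane source, C(x,t) = M/(n_e·A·√(4πDt)) · exp(−(x−vt)²/(4Dt)), with n_e·A the pore (flow) area.
Plume center vt = 0.36 × 140 = 50.4 m, so the well at 48 m is 2.4 m upgradient of the peak.
√(4πDt) = 4.399 m, giving peak height M/(n_e·A·√(4πDt)) = 0.70/(0.45 × 53 × 4.399) = 0.006672 kg/m³.
(x−vt)²/(4Dt) = (-2.4)²/(4 × 0.011 × 140) = 0.9351; exp(−0.9351) = 0.3925.
C = 0.006672 × 0.3925 = 0.00262 kg/m³.

0.00262 kg/m³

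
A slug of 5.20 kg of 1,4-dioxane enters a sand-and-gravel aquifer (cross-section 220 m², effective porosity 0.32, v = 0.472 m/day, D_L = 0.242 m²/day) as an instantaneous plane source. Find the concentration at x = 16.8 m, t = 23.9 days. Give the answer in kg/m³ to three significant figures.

0.00232 kg/m³

For an instantaneous plane source, C(x,t) = M/(n_e·A·√(4πDt)) · exp(−(x−vt)²/(4Dt)), with n_e·A the pore (flow) area.
Plume center vt = 0.472 × 23.9 = 11.2808 m, so the well at 16.8 m is 5.5192 m downgradient of the peak.
√(4πDt) = 8.525 m, giving peak height M/(n_e·A·√(4πDt)) = 5.20/(0.32 × 220 × 8.525) = 0.008664 kg/m³.
(x−vt)²/(4Dt) = (5.5192)²/(4 × 0.242 × 23.9) = 1.317; exp(−1.317) = 0.2679.
C = 0.008664 × 0.2679 = 0.00232 kg/m³.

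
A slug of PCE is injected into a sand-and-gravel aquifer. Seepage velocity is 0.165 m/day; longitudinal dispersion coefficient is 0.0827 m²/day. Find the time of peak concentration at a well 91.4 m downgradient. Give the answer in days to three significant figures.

551 days

For the 1D instantaneous-source solution, setting ∂C/∂t = 0 at fixed x gives v²t² + 2Dt − x² = 0, so t = (√(D² + v²x²) − D)/v².
√(D² + v²x²) = √(0.0827² + 0.165² × 91.4²) = 15.08; v² = 0.027225.
t = (15.08 − 0.0827)/0.027225 = 551 days (vs. the pure-advection estimate x/v = 554 d).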